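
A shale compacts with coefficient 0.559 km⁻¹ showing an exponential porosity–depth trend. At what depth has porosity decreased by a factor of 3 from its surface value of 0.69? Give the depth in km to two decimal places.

phi/phi₀ = 1/3 ⇒ exp(−k·d) = 1/3 ⇒ d = ln(3) / k
d = 1.0986 / 0.559 = 1.965 km

1.97 km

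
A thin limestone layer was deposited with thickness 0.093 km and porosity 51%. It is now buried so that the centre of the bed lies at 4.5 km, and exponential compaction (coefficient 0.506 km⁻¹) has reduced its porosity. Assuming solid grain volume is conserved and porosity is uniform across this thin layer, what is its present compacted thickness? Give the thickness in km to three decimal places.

Porosity at 4.5 km: φ = 0.51·exp(−0.506×4.5) = 0.0523
Solid-volume conservation: h(1−φ) = h₀(1−φ₀) ⇒ h = h₀·(1−φ₀)/(1−φ)
h = 0.093 × (1 − 0.51)/(1 − 0.0523) = 0.093 × 0.5171 = 0.0481 km

0.048 km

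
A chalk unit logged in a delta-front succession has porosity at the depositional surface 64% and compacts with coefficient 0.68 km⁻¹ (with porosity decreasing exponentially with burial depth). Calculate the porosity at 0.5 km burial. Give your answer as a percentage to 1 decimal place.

n = n₀·exp(−k·d) = 0.64 × exp(−0.68 × 0.5) = 0.64 × exp(−0.34)
  = 0.64 × 0.7118 = 0.4555

45.6%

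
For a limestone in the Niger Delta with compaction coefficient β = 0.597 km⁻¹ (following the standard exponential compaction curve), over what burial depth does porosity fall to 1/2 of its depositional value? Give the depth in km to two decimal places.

phi/phi₀ = 1/2 ⇒ exp(−β·Z) = 1/2 ⇒ Z = ln(2) / β
Z = 0.6931 / 0.597 = 1.161 km

1.16 km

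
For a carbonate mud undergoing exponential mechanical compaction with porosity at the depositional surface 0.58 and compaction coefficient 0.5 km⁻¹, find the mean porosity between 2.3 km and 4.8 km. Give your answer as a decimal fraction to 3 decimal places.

⟨φ⟩ = (1/(Z₂−Z₁)) ∫ φ₀ e^(−βZ) dZ = φ₀·(e^(−β·Z₁) − e^(−β·Z₂)) / (β·(Z₂−Z₁))
e^(−0.5×2.3) = 0.3166; e^(−0.5×4.8) = 0.0907
⟨φ⟩ = 0.58 × (0.3166 − 0.0907) / (0.5 × 2.5) = 0.58 × 0.1807 = 0.1048

0.105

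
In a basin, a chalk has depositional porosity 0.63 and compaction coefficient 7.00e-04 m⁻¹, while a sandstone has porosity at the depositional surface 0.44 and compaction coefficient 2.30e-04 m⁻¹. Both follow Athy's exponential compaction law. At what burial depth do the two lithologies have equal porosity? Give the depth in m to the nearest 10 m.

760 m

Working in km (1 km = 1000 m; c in km⁻¹ = c in m⁻¹ × 1000):
Set φ₀ₐ e^(−cₐZ) = φ₀ᵦ e^(−cᵦZ) ⇒ ln(φ₀ₐ/φ₀ᵦ) = (cₐ − cᵦ)·Z
Z = ln(0.63/0.44) / (0.7 − 0.23) = 0.3589 / 0.47 = 0.764 km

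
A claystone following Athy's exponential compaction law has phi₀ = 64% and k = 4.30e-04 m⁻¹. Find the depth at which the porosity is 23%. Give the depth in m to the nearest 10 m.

2380 m

Working in km (1 km = 1000 m; k in km⁻¹ = k in m⁻¹ × 1000):
Invert Athy's law: z = ln(phi₀/phi) / k
z = ln(0.64/0.23) / 0.43 = ln(2.783) / 0.43 = 1.0234 / 0.43 = 2.380 km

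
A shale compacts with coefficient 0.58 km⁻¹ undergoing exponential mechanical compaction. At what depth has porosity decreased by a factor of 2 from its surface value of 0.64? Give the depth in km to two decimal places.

1.20 km

n/n₀ = 1/2 ⇒ exp(−c·Z) = 1/2 ⇒ Z = ln(2) / c
Z = 0.6931 / 0.58 = 1.195 km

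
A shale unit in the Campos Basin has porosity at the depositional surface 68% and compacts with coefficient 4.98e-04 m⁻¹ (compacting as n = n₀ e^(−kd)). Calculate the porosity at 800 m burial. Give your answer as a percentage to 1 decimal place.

45.7%

Working in km (1 km = 1000 m; k in km⁻¹ = k in m⁻¹ × 1000):
n = n₀·exp(−k·d) = 0.68 × exp(−0.498 × 0.8) = 0.68 × exp(−0.3984)
  = 0.68 × 0.6714 = 0.4565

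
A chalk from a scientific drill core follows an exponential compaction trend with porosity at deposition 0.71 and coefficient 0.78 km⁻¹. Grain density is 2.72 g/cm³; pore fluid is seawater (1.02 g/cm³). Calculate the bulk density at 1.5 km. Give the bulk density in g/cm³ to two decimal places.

Porosity at depth: φ = 0.71·exp(−0.78×1.5) = 0.71×0.3104 = 0.2204
Bulk density: ρ_b = (1−φ)ρ_g + φ·ρ_f = 0.7796×2.72 + 0.2204×1.02
       = 2.121 + 0.225 = 2.345 g/cm³

2.35 g/cm³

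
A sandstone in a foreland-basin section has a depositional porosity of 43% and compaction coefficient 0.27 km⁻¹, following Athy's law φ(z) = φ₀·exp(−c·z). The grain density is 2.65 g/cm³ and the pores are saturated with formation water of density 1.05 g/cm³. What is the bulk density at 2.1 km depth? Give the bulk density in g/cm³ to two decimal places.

Porosity at depth: φ = 0.43·exp(−0.27×2.1) = 0.43×0.5672 = 0.2439
Bulk density: ρ_b = (1−φ)ρ_g + φ·ρ_f = 0.7561×2.65 + 0.2439×1.05
       = 2.004 + 0.256 = 2.260 g/cm³

2.26 g/cm³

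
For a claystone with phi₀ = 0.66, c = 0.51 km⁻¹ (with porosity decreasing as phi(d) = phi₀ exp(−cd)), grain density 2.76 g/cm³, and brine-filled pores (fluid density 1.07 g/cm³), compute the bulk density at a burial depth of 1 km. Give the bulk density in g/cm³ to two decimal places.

2.09 g/cm³

Porosity at depth: phi = 0.66·exp(−0.51×1) = 0.66×0.6005 = 0.3963
Bulk density: ρ_b = (1−phi)ρ_g + phi·ρ_f = 0.6037×2.76 + 0.3963×1.07
       = 1.666 + 0.424 = 2.090 g/cm³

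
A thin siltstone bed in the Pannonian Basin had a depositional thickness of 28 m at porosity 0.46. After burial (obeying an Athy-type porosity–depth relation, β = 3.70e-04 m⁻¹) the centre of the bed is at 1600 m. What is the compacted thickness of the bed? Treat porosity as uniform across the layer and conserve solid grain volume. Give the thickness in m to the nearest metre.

Working in km (1 km = 1000 m; β in km⁻¹ = β in m⁻¹ × 1000):
Porosity at 1.6 km: n = 0.46·exp(−0.37×1.6) = 0.2545
Solid-volume conservation: h(1−n) = h₀(1−n₀) ⇒ h = h₀·(1−n₀)/(1−n)
h = 0.028 × (1 − 0.46)/(1 − 0.2545) = 0.028 × 0.7243 = 0.0203 km

20 m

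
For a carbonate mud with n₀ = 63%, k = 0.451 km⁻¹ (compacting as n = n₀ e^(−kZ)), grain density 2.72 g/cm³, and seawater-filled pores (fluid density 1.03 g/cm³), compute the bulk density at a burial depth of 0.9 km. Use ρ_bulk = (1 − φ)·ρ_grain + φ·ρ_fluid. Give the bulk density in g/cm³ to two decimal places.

Porosity at depth: n = 0.63·exp(−0.451×0.9) = 0.63×0.6664 = 0.4198
Bulk density: ρ_b = (1−n)ρ_g + n·ρ_f = 0.5802×2.72 + 0.4198×1.03
       = 1.578 + 0.432 = 2.011 g/cm³

2.01 g/cm³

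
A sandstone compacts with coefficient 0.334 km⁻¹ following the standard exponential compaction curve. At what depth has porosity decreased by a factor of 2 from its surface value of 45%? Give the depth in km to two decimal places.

2.08 km

φ/φ₀ = 1/2 ⇒ exp(−β·Z) = 1/2 ⇒ Z = ln(2) / β
Z = 0.6931 / 0.334 = 2.075 km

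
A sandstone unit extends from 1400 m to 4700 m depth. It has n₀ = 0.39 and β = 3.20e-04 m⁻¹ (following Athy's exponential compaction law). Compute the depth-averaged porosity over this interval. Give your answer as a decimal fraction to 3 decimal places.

0.154

Working in km (1 km = 1000 m; β in km⁻¹ = β in m⁻¹ × 1000):
⟨n⟩ = (1/(Z₂−Z₁)) ∫ n₀ e^(−βZ) dZ = n₀·(e^(−β·Z₁) − e^(−β·Z₂)) / (β·(Z₂−Z₁))
e^(−0.32×1.4) = 0.6389; e^(−0.32×4.7) = 0.2222
⟨n⟩ = 0.39 × (0.6389 − 0.2222) / (0.32 × 3.3) = 0.39 × 0.3946 = 0.1539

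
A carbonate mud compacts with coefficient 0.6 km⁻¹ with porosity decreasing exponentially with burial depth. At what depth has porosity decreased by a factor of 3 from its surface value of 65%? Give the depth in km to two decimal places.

1.83 km

phi/phi₀ = 1/3 ⇒ exp(−c·d) = 1/3 ⇒ d = ln(3) / c
d = 1.0986 / 0.6 = 1.831 km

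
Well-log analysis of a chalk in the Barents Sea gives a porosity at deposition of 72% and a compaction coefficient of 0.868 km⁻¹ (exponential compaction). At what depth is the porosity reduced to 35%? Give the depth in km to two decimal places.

Invert Athy's law: z = ln(phi₀/phi) / c
z = ln(0.72/0.35) / 0.868 = ln(2.057) / 0.868 = 0.7213 / 0.868 = 0.831 km

0.83 km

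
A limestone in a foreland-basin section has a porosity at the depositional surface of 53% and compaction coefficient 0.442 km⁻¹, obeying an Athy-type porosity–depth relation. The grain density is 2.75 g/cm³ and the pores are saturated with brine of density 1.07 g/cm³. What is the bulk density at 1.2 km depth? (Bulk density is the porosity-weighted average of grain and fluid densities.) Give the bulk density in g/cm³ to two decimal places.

2.23 g/cm³

Porosity at depth: phi = 0.53·exp(−0.442×1.2) = 0.53×0.5884 = 0.3118
Bulk density: ρ_b = (1−phi)ρ_g + phi·ρ_f = 0.6882×2.75 + 0.3118×1.07
       = 1.892 + 0.334 = 2.226 g/cm³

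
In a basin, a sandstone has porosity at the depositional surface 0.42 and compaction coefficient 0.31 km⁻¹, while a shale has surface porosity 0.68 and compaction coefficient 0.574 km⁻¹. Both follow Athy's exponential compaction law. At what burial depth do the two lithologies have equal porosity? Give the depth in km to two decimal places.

1.83 km

Set φ₀ₐ e^(−βₐz) = φ₀ᵦ e^(−βᵦz) ⇒ ln(φ₀ₐ/φ₀ᵦ) = (βₐ − βᵦ)·z
z = ln(0.42/0.68) / (0.31 − 0.574) = -0.4818 / -0.264 = 1.825 km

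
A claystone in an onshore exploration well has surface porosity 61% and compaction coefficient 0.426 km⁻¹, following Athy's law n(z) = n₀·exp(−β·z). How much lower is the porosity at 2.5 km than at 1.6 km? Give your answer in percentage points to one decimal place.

n(1.6) = 0.61·e^(−0.426×1.6) = 0.3085
n(2.5) = 0.61·e^(−0.426×2.5) = 0.2103
Δn = 0.3085 − 0.2103 = 0.0983

9.8 percentage points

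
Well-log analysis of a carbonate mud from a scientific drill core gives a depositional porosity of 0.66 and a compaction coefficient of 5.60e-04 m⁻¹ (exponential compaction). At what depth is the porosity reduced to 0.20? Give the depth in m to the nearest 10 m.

Working in km (1 km = 1000 m; k in km⁻¹ = k in m⁻¹ × 1000):
Invert Athy's law: Z = ln(φ₀/φ) / k
Z = ln(0.66/0.2) / 0.56 = ln(3.3) / 0.56 = 1.1939 / 0.56 = 2.132 km

2130 m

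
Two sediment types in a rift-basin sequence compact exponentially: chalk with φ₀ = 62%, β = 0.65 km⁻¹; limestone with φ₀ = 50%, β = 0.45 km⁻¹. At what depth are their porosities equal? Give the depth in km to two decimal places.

1.08 km

Set φ₀ₐ e^(−βₐz) = φ₀ᵦ e^(−βᵦz) ⇒ ln(φ₀ₐ/φ₀ᵦ) = (βₐ − βᵦ)·z
z = ln(0.62/0.5) / (0.65 − 0.45) = 0.2151 / 0.2 = 1.076 km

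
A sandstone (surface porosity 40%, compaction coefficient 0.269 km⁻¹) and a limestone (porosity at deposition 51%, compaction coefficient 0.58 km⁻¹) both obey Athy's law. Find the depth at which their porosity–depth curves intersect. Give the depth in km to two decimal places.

Set φ₀ₐ e^(−kₐZ) = φ₀ᵦ e^(−kᵦZ) ⇒ ln(φ₀ₐ/φ₀ᵦ) = (kₐ − kᵦ)·Z
Z = ln(0.4/0.51) / (0.269 − 0.58) = -0.2429 / -0.311 = 0.781 km

0.78 km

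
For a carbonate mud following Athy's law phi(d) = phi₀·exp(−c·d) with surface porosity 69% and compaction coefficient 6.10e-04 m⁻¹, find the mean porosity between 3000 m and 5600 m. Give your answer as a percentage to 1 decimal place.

5.6%

Working in km (1 km = 1000 m; c in km⁻¹ = c in m⁻¹ × 1000):
⟨phi⟩ = (1/(d₂−d₁)) ∫ phi₀ e^(−cd) dd = phi₀·(e^(−c·d₁) − e^(−c·d₂)) / (c·(d₂−d₁))
e^(−0.61×3) = 0.1604; e^(−0.61×5.6) = 0.0328
⟨phi⟩ = 0.69 × (0.1604 − 0.0328) / (0.61 × 2.6) = 0.69 × 0.0804 = 0.0555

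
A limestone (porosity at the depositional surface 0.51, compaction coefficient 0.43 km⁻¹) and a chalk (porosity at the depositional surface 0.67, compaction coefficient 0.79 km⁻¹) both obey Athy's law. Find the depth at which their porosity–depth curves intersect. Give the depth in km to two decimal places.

Set n₀ₐ e^(−kₐd) = n₀ᵦ e^(−kᵦd) ⇒ ln(n₀ₐ/n₀ᵦ) = (kₐ − kᵦ)·d
d = ln(0.51/0.67) / (0.43 − 0.79) = -0.2729 / -0.36 = 0.758 km

0.76 km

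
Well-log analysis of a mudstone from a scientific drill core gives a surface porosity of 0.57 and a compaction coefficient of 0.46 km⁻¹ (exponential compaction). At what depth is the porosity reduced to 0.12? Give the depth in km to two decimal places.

3.39 km

Invert Athy's law: d = ln(n₀/n) / k
d = ln(0.57/0.12) / 0.46 = ln(4.75) / 0.46 = 1.5581 / 0.46 = 3.387 km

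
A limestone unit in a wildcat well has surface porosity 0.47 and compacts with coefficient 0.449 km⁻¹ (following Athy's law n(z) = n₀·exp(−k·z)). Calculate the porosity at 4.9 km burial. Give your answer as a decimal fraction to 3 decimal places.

0.052

n = n₀·exp(−k·z) = 0.47 × exp(−0.449 × 4.9) = 0.47 × exp(−2.2)
  = 0.47 × 0.1108 = 0.0521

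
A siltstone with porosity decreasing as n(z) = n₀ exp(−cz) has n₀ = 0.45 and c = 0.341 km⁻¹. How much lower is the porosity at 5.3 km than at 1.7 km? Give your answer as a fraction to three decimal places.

n(1.7) = 0.45·e^(−0.341×1.7) = 0.2520
n(5.3) = 0.45·e^(−0.341×5.3) = 0.0738
Δn = 0.2520 − 0.0738 = 0.1782

0.178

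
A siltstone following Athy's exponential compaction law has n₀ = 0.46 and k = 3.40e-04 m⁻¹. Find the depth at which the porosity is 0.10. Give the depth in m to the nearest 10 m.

Working in km (1 km = 1000 m; k in km⁻¹ = k in m⁻¹ × 1000):
Invert Athy's law: z = ln(n₀/n) / k
z = ln(0.46/0.1) / 0.34 = ln(4.6) / 0.34 = 1.5261 / 0.34 = 4.488 km

4490 m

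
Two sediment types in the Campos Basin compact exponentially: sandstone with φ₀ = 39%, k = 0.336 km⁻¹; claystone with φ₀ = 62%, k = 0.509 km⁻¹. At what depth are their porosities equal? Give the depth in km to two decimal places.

2.68 km

Set φ₀ₐ e^(−kₐz) = φ₀ᵦ e^(−kᵦz) ⇒ ln(φ₀ₐ/φ₀ᵦ) = (kₐ − kᵦ)·z
z = ln(0.39/0.62) / (0.336 − 0.509) = -0.4636 / -0.173 = 2.680 km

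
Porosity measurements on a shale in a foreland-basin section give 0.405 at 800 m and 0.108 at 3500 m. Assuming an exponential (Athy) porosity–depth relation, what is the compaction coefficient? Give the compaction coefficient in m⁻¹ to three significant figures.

Working in km (1 km = 1000 m; β in km⁻¹ = β in m⁻¹ × 1000):
Athy: n(d) = n₀ e^(−βd) ⇒ n₁/n₂ = e^{β(d₂−d₁)} ⇒ β = ln(n₁/n₂)/(d₂−d₁)
β = ln(0.405/0.108) / (3.5 − 0.8) = ln(3.75) / 2.7 = 1.3218 / 2.7 = 0.4895 km⁻¹

0.000490 m⁻¹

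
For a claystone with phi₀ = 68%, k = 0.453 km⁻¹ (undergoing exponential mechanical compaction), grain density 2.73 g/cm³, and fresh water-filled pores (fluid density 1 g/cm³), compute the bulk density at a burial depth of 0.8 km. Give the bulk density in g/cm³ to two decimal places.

1.91 g/cm³

Porosity at depth: phi = 0.68·exp(−0.453×0.8) = 0.68×0.6960 = 0.4733
Bulk density: ρ_b = (1−phi)ρ_g + phi·ρ_f = 0.5267×2.73 + 0.4733×1
       = 1.438 + 0.473 = 1.911 g/cm³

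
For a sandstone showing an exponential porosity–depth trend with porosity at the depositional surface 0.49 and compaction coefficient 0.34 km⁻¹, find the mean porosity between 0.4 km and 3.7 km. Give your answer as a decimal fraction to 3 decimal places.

⟨φ⟩ = (1/(Z₂−Z₁)) ∫ φ₀ e^(−βZ) dZ = φ₀·(e^(−β·Z₁) − e^(−β·Z₂)) / (β·(Z₂−Z₁))
e^(−0.34×0.4) = 0.8728; e^(−0.34×3.7) = 0.2842
⟨φ⟩ = 0.49 × (0.8728 − 0.2842) / (0.34 × 3.3) = 0.49 × 0.5246 = 0.2571

0.257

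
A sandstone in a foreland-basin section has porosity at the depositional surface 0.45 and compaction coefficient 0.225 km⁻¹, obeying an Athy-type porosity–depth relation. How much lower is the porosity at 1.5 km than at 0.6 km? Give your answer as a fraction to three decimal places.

phi(0.6) = 0.45·e^(−0.225×0.6) = 0.3932
phi(1.5) = 0.45·e^(−0.225×1.5) = 0.3211
Δphi = 0.3932 − 0.3211 = 0.0721

0.072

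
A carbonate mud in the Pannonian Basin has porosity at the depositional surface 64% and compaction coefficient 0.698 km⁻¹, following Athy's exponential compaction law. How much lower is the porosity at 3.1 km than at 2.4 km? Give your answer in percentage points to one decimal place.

4.6 percentage points

phi(2.4) = 0.64·e^(−0.698×2.4) = 0.1199
phi(3.1) = 0.64·e^(−0.698×3.1) = 0.0735
Δphi = 0.1199 − 0.0735 = 0.0463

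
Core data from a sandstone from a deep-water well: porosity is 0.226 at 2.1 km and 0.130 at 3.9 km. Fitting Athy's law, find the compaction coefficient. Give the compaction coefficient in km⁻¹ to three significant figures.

Athy: φ(z) = φ₀ e^(−βz) ⇒ φ₁/φ₂ = e^{β(z₂−z₁)} ⇒ β = ln(φ₁/φ₂)/(z₂−z₁)
β = ln(0.226/0.13) / (3.9 − 2.1) = ln(1.738) / 1.8 = 0.5530 / 1.8 = 0.3072 km⁻¹

0.307 km⁻¹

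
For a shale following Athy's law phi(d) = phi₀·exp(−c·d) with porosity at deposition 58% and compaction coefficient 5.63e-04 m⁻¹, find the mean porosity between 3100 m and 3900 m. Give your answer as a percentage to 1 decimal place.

8.2%

Working in km (1 km = 1000 m; c in km⁻¹ = c in m⁻¹ × 1000):
⟨phi⟩ = (1/(d₂−d₁)) ∫ phi₀ e^(−cd) dd = phi₀·(e^(−c·d₁) − e^(−c·d₂)) / (c·(d₂−d₁))
e^(−0.563×3.1) = 0.1746; e^(−0.563×3.9) = 0.1113
⟨phi⟩ = 0.58 × (0.1746 − 0.1113) / (0.563 × 0.8) = 0.58 × 0.1406 = 0.0815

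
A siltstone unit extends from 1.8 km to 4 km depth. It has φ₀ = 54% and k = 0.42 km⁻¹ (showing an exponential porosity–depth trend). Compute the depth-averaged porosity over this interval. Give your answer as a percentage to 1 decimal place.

⟨φ⟩ = (1/(Z₂−Z₁)) ∫ φ₀ e^(−kZ) dZ = φ₀·(e^(−k·Z₁) − e^(−k·Z₂)) / (k·(Z₂−Z₁))
e^(−0.42×1.8) = 0.4695; e^(−0.42×4) = 0.1864
⟨φ⟩ = 0.54 × (0.4695 − 0.1864) / (0.42 × 2.2) = 0.54 × 0.3065 = 0.1655

16.5%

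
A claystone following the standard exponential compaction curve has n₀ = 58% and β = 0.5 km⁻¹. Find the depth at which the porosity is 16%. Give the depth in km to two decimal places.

2.58 km

Invert Athy's law: z = ln(n₀/n) / β
z = ln(0.58/0.16) / 0.5 = ln(3.625) / 0.5 = 1.2879 / 0.5 = 2.576 km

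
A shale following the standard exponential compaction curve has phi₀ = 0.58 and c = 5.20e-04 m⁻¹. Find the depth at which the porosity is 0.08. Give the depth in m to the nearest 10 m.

Working in km (1 km = 1000 m; c in km⁻¹ = c in m⁻¹ × 1000):
Invert Athy's law: Z = ln(phi₀/phi) / c
Z = ln(0.58/0.08) / 0.52 = ln(7.25) / 0.52 = 1.9810 / 0.52 = 3.810 km

3810 m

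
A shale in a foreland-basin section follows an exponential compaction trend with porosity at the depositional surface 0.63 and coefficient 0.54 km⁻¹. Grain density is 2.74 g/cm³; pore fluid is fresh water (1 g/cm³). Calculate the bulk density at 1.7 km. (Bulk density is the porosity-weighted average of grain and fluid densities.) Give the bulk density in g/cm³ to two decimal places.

2.30 g/cm³

Porosity at depth: n = 0.63·exp(−0.54×1.7) = 0.63×0.3993 = 0.2516
Bulk density: ρ_b = (1−n)ρ_g + n·ρ_f = 0.7484×2.74 + 0.2516×1
       = 2.051 + 0.252 = 2.302 g/cm³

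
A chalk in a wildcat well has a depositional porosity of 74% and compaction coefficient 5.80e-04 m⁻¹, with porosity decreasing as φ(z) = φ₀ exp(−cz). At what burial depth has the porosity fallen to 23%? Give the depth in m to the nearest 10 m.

2010 m

Working in km (1 km = 1000 m; c in km⁻¹ = c in m⁻¹ × 1000):
Invert Athy's law: z = ln(φ₀/φ) / c
z = ln(0.74/0.23) / 0.58 = ln(3.217) / 0.58 = 1.1686 / 0.58 = 2.015 km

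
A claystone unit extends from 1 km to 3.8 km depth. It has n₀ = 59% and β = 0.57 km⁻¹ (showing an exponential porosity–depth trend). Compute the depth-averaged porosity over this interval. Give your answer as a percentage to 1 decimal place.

⟨n⟩ = (1/(z₂−z₁)) ∫ n₀ e^(−βz) dz = n₀·(e^(−β·z₁) − e^(−β·z₂)) / (β·(z₂−z₁))
e^(−0.57×1) = 0.5655; e^(−0.57×3.8) = 0.1146
⟨n⟩ = 0.59 × (0.5655 − 0.1146) / (0.57 × 2.8) = 0.59 × 0.2825 = 0.1667

16.7%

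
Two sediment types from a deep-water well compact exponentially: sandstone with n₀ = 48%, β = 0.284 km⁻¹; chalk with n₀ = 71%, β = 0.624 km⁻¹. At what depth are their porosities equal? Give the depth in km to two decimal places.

1.15 km

Set n₀ₐ e^(−βₐZ) = n₀ᵦ e^(−βᵦZ) ⇒ ln(n₀ₐ/n₀ᵦ) = (βₐ − βᵦ)·Z
Z = ln(0.48/0.71) / (0.284 − 0.624) = -0.3915 / -0.34 = 1.151 km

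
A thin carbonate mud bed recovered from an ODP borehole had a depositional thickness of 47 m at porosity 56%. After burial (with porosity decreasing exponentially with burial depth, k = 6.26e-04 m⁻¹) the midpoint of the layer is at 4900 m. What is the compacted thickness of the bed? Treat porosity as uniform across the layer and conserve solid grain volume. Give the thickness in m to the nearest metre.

Working in km (1 km = 1000 m; k in km⁻¹ = k in m⁻¹ × 1000):
Porosity at 4.9 km: phi = 0.56·exp(−0.626×4.9) = 0.0261
Solid-volume conservation: h(1−phi) = h₀(1−phi₀) ⇒ h = h₀·(1−phi₀)/(1−phi)
h = 0.047 × (1 − 0.56)/(1 − 0.0261) = 0.047 × 0.4518 = 0.0212 km

21 m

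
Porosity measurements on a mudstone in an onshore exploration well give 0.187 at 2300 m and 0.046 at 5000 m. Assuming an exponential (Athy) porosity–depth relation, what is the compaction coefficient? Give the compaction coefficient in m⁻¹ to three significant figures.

Working in km (1 km = 1000 m; β in km⁻¹ = β in m⁻¹ × 1000):
Athy: phi(d) = phi₀ e^(−βd) ⇒ phi₁/phi₂ = e^{β(d₂−d₁)} ⇒ β = ln(phi₁/phi₂)/(d₂−d₁)
β = ln(0.187/0.046) / (5 − 2.3) = ln(4.065) / 2.7 = 1.4025 / 2.7 = 0.5194 km⁻¹

0.000519 m⁻¹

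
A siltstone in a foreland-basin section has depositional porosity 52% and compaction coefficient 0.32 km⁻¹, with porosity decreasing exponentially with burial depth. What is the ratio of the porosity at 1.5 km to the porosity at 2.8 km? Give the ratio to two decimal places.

1.52

φ(Z₁)/φ(Z₂) = e^(−β·Z₁)/e^(−β·Z₂) = e^{β(Z₂−Z₁)}
= exp(0.32 × 1.3) = exp(0.416) = 1.5159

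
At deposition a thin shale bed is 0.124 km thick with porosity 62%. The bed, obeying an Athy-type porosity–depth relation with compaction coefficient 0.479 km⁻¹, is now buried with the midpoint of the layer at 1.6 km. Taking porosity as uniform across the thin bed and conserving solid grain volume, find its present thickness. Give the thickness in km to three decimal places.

0.066 km

Porosity at 1.6 km: n = 0.62·exp(−0.479×1.6) = 0.2881
Solid-volume conservation: h(1−n) = h₀(1−n₀) ⇒ h = h₀·(1−n₀)/(1−n)
h = 0.124 × (1 − 0.62)/(1 − 0.2881) = 0.124 × 0.5338 = 0.0662 km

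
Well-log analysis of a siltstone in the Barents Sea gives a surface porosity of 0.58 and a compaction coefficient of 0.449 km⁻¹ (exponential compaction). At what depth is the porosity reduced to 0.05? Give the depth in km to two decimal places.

5.46 km

Invert Athy's law: z = ln(φ₀/φ) / β
z = ln(0.58/0.05) / 0.449 = ln(11.6) / 0.449 = 2.4510 / 0.449 = 5.459 km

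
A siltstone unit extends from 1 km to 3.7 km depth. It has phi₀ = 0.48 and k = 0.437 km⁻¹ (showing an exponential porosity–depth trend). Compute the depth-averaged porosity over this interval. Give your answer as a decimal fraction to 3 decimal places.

0.182

⟨phi⟩ = (1/(z₂−z₁)) ∫ phi₀ e^(−kz) dz = phi₀·(e^(−k·z₁) − e^(−k·z₂)) / (k·(z₂−z₁))
e^(−0.437×1) = 0.6460; e^(−0.437×3.7) = 0.1985
⟨phi⟩ = 0.48 × (0.6460 − 0.1985) / (0.437 × 2.7) = 0.48 × 0.3792 = 0.1820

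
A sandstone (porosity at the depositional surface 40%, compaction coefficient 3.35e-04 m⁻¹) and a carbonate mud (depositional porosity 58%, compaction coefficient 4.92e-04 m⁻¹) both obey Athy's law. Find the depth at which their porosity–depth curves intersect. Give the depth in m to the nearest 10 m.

Working in km (1 km = 1000 m; β in km⁻¹ = β in m⁻¹ × 1000):
Set n₀ₐ e^(−βₐZ) = n₀ᵦ e^(−βᵦZ) ⇒ ln(n₀ₐ/n₀ᵦ) = (βₐ − βᵦ)·Z
Z = ln(0.4/0.58) / (0.335 − 0.492) = -0.3716 / -0.157 = 2.367 km

2370 m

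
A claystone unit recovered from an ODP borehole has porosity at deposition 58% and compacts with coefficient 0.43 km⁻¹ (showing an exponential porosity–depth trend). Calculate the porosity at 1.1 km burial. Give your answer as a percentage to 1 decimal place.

36.1%

phi = phi₀·exp(−β·d) = 0.58 × exp(−0.43 × 1.1) = 0.58 × exp(−0.473)
  = 0.58 × 0.6231 = 0.3614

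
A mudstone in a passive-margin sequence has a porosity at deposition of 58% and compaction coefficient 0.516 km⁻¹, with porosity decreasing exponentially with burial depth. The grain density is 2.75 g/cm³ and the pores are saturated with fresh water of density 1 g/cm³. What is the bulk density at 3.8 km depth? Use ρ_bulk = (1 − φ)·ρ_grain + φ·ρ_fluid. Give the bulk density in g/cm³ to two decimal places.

2.61 g/cm³

Porosity at depth: phi = 0.58·exp(−0.516×3.8) = 0.58×0.1407 = 0.0816
Bulk density: ρ_b = (1−phi)ρ_g + phi·ρ_f = 0.9184×2.75 + 0.0816×1
       = 2.526 + 0.082 = 2.607 g/cm³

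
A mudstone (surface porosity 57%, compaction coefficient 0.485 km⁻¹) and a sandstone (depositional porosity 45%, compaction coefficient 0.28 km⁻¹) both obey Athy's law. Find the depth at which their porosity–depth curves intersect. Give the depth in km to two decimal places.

Set phi₀ₐ e^(−cₐZ) = phi₀ᵦ e^(−cᵦZ) ⇒ ln(phi₀ₐ/phi₀ᵦ) = (cₐ − cᵦ)·Z
Z = ln(0.57/0.45) / (0.485 − 0.28) = 0.2364 / 0.205 = 1.153 km

1.15 km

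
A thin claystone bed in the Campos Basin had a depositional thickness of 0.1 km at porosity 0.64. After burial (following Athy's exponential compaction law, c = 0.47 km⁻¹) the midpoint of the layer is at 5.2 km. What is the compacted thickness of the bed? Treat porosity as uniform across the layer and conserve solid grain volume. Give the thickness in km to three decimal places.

Porosity at 5.2 km: n = 0.64·exp(−0.47×5.2) = 0.0556
Solid-volume conservation: h(1−n) = h₀(1−n₀) ⇒ h = h₀·(1−n₀)/(1−n)
h = 0.1 × (1 − 0.64)/(1 − 0.0556) = 0.1 × 0.3812 = 0.0381 km

0.038 km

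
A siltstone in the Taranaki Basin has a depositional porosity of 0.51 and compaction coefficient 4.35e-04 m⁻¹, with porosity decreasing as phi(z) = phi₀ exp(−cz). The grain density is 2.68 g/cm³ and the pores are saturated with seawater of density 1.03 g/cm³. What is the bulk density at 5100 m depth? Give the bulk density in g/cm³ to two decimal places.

Working in km (1 km = 1000 m; c in km⁻¹ = c in m⁻¹ × 1000):
Porosity at depth: phi = 0.51·exp(−0.435×5.1) = 0.51×0.1088 = 0.0555
Bulk density: ρ_b = (1−phi)ρ_g + phi·ρ_f = 0.9445×2.68 + 0.0555×1.03
       = 2.531 + 0.057 = 2.588 g/cm³

2.59 g/cm³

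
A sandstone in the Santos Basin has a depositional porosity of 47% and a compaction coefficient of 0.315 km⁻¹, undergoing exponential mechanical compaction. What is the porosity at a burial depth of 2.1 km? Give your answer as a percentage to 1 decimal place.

phi = phi₀·exp(−k·z) = 0.47 × exp(−0.315 × 2.1) = 0.47 × exp(−0.6615)
  = 0.47 × 0.5161 = 0.2426

24.3%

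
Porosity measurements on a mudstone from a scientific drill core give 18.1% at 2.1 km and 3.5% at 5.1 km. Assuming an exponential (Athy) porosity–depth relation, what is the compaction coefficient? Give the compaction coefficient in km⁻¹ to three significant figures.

0.548 km⁻¹

Athy: φ(d) = φ₀ e^(−βd) ⇒ φ₁/φ₂ = e^{β(d₂−d₁)} ⇒ β = ln(φ₁/φ₂)/(d₂−d₁)
β = ln(0.181/0.035) / (5.1 − 2.1) = ln(5.171) / 3 = 1.6431 / 3 = 0.5477 km⁻¹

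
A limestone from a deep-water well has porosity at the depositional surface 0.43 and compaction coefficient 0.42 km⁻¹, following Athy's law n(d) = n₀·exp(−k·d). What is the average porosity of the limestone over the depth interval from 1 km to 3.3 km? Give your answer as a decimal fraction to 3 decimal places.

⟨n⟩ = (1/(d₂−d₁)) ∫ n₀ e^(−kd) dd = n₀·(e^(−k·d₁) − e^(−k·d₂)) / (k·(d₂−d₁))
e^(−0.42×1) = 0.6570; e^(−0.42×3.3) = 0.2501
⟨n⟩ = 0.43 × (0.6570 − 0.2501) / (0.42 × 2.3) = 0.43 × 0.4213 = 0.1812

0.181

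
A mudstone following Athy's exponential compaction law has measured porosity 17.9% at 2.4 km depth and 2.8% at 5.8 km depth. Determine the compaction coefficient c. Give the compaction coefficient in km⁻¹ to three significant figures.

Athy: n(d) = n₀ e^(−cd) ⇒ n₁/n₂ = e^{c(d₂−d₁)} ⇒ c = ln(n₁/n₂)/(d₂−d₁)
c = ln(0.179/0.028) / (5.8 − 2.4) = ln(6.393) / 3.4 = 1.8552 / 3.4 = 0.5456 km⁻¹

0.546 km⁻¹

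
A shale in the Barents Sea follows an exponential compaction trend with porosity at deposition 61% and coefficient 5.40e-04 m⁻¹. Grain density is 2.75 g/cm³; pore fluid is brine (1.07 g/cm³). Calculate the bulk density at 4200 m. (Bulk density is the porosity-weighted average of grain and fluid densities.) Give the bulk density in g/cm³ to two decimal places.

Working in km (1 km = 1000 m; c in km⁻¹ = c in m⁻¹ × 1000):
Porosity at depth: phi = 0.61·exp(−0.54×4.2) = 0.61×0.1035 = 0.0631
Bulk density: ρ_b = (1−phi)ρ_g + phi·ρ_f = 0.9369×2.75 + 0.0631×1.07
       = 2.576 + 0.068 = 2.644 g/cm³

2.64 g/cm³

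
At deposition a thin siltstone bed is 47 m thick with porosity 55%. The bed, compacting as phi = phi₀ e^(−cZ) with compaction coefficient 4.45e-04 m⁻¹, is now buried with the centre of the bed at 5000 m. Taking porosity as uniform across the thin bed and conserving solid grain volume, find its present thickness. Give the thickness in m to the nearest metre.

22 m

Working in km (1 km = 1000 m; c in km⁻¹ = c in m⁻¹ × 1000):
Porosity at 5 km: phi = 0.55·exp(−0.445×5) = 0.0594
Solid-volume conservation: h(1−phi) = h₀(1−phi₀) ⇒ h = h₀·(1−phi₀)/(1−phi)
h = 0.047 × (1 − 0.55)/(1 − 0.0594) = 0.047 × 0.4784 = 0.0225 km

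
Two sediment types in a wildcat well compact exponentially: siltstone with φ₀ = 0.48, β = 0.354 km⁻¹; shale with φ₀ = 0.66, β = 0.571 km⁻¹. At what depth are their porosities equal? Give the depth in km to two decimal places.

Set φ₀ₐ e^(−βₐz) = φ₀ᵦ e^(−βᵦz) ⇒ ln(φ₀ₐ/φ₀ᵦ) = (βₐ − βᵦ)·z
z = ln(0.48/0.66) / (0.354 − 0.571) = -0.3185 / -0.217 = 1.468 km

1.47 km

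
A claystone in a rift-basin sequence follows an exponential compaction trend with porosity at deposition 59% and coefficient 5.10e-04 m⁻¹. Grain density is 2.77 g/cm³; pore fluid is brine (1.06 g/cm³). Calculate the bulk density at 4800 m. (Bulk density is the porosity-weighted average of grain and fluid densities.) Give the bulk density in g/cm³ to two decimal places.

2.68 g/cm³

Working in km (1 km = 1000 m; c in km⁻¹ = c in m⁻¹ × 1000):
Porosity at depth: n = 0.59·exp(−0.51×4.8) = 0.59×0.0865 = 0.0510
Bulk density: ρ_b = (1−n)ρ_g + n·ρ_f = 0.9490×2.77 + 0.0510×1.06
       = 2.629 + 0.054 = 2.683 g/cm³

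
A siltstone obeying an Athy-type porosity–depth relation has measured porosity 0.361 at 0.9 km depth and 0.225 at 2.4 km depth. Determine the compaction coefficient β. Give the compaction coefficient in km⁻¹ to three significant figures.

Athy: phi(d) = phi₀ e^(−βd) ⇒ phi₁/phi₂ = e^{β(d₂−d₁)} ⇒ β = ln(phi₁/phi₂)/(d₂−d₁)
β = ln(0.361/0.225) / (2.4 − 0.9) = ln(1.604) / 1.5 = 0.4728 / 1.5 = 0.3152 km⁻¹

0.315 km⁻¹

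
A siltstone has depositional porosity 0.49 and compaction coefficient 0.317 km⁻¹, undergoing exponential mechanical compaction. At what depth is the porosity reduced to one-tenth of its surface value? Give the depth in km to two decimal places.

7.26 km

φ/φ₀ = 1/10 ⇒ exp(−c·Z) = 1/10 ⇒ Z = ln(10) / c
Z = 2.3026 / 0.317 = 7.264 km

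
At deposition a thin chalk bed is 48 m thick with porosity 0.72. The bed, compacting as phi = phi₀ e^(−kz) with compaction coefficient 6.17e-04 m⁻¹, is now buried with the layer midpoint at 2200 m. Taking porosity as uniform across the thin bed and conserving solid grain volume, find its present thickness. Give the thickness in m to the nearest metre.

Working in km (1 km = 1000 m; k in km⁻¹ = k in m⁻¹ × 1000):
Porosity at 2.2 km: phi = 0.72·exp(−0.617×2.2) = 0.1853
Solid-volume conservation: h(1−phi) = h₀(1−phi₀) ⇒ h = h₀·(1−phi₀)/(1−phi)
h = 0.048 × (1 − 0.72)/(1 − 0.1853) = 0.048 × 0.3437 = 0.0165 km

16 m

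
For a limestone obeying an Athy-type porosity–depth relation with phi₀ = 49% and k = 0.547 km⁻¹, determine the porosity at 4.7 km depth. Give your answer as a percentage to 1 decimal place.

3.7%

phi = phi₀·exp(−k·Z) = 0.49 × exp(−0.547 × 4.7) = 0.49 × exp(−2.571)
  = 0.49 × 0.0765 = 0.0375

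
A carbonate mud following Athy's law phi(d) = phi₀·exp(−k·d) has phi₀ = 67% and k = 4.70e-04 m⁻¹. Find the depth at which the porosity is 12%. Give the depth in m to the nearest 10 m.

3660 m

Working in km (1 km = 1000 m; k in km⁻¹ = k in m⁻¹ × 1000):
Invert Athy's law: d = ln(phi₀/phi) / k
d = ln(0.67/0.12) / 0.47 = ln(5.583) / 0.47 = 1.7198 / 0.47 = 3.659 km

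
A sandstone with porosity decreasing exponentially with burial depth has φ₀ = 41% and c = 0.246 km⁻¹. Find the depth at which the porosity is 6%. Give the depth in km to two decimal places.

Invert Athy's law: z = ln(φ₀/φ) / c
z = ln(0.41/0.06) / 0.246 = ln(6.833) / 0.246 = 1.9218 / 0.246 = 7.812 km

7.81 km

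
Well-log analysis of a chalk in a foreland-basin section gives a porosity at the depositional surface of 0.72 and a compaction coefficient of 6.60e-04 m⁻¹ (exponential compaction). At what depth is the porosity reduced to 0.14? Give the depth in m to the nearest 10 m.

2480 m

Working in km (1 km = 1000 m; k in km⁻¹ = k in m⁻¹ × 1000):
Invert Athy's law: z = ln(φ₀/φ) / k
z = ln(0.72/0.14) / 0.66 = ln(5.143) / 0.66 = 1.6376 / 0.66 = 2.481 km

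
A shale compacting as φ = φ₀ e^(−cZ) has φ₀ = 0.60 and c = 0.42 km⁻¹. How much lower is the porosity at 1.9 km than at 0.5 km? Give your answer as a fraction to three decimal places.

φ(0.5) = 0.6·e^(−0.42×0.5) = 0.4864
φ(1.9) = 0.6·e^(−0.42×1.9) = 0.2701
Δφ = 0.4864 − 0.2701 = 0.2162

0.216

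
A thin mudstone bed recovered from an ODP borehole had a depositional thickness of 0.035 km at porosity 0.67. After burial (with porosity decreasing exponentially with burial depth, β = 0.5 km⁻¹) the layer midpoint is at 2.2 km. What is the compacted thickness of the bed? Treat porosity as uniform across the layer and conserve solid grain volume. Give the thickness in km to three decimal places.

Porosity at 2.2 km: φ = 0.67·exp(−0.5×2.2) = 0.2230
Solid-volume conservation: h(1−φ) = h₀(1−φ₀) ⇒ h = h₀·(1−φ₀)/(1−φ)
h = 0.035 × (1 − 0.67)/(1 − 0.2230) = 0.035 × 0.4247 = 0.0149 km

0.015 km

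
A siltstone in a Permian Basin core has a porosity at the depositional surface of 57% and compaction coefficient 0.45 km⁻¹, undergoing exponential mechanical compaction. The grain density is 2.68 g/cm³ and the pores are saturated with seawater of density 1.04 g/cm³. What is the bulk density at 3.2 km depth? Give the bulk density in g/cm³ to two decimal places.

Porosity at depth: phi = 0.57·exp(−0.45×3.2) = 0.57×0.2369 = 0.1350
Bulk density: ρ_b = (1−phi)ρ_g + phi·ρ_f = 0.8650×2.68 + 0.1350×1.04
       = 2.318 + 0.140 = 2.459 g/cm³

2.46 g/cm³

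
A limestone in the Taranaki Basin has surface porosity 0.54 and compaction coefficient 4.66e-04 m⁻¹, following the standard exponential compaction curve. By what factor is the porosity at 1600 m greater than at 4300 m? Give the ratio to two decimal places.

Working in km (1 km = 1000 m; k in km⁻¹ = k in m⁻¹ × 1000):
phi(d₁)/phi(d₂) = e^(−k·d₁)/e^(−k·d₂) = e^{k(d₂−d₁)}
= exp(0.466 × 2.7) = exp(1.258) = 3.5191

3.52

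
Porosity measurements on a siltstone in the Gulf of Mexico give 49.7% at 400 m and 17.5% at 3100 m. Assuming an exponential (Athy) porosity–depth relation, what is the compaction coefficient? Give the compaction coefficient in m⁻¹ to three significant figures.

0.000387 m⁻¹

Working in km (1 km = 1000 m; β in km⁻¹ = β in m⁻¹ × 1000):
Athy: φ(z) = φ₀ e^(−βz) ⇒ φ₁/φ₂ = e^{β(z₂−z₁)} ⇒ β = ln(φ₁/φ₂)/(z₂−z₁)
β = ln(0.497/0.175) / (3.1 − 0.4) = ln(2.84) / 2.7 = 1.0438 / 2.7 = 0.3866 km⁻¹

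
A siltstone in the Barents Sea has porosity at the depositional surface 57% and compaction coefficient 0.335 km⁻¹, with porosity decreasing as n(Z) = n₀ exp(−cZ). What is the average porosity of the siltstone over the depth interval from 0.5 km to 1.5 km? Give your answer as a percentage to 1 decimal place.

41.0%

⟨n⟩ = (1/(Z₂−Z₁)) ∫ n₀ e^(−cZ) dZ = n₀·(e^(−c·Z₁) − e^(−c·Z₂)) / (c·(Z₂−Z₁))
e^(−0.335×0.5) = 0.8458; e^(−0.335×1.5) = 0.6050
⟨n⟩ = 0.57 × (0.8458 − 0.6050) / (0.335 × 1) = 0.57 × 0.7187 = 0.4097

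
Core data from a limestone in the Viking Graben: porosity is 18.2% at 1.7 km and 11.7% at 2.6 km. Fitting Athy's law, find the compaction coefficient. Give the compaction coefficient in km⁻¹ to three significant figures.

0.491 km⁻¹

Athy: φ(Z) = φ₀ e^(−βZ) ⇒ φ₁/φ₂ = e^{β(Z₂−Z₁)} ⇒ β = ln(φ₁/φ₂)/(Z₂−Z₁)
β = ln(0.182/0.117) / (2.6 − 1.7) = ln(1.556) / 0.9 = 0.4418 / 0.9 = 0.4909 km⁻¹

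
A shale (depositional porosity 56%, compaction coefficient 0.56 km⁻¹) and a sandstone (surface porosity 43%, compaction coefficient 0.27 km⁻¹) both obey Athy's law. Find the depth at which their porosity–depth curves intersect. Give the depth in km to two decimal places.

0.91 km

Set n₀ₐ e^(−cₐd) = n₀ᵦ e^(−cᵦd) ⇒ ln(n₀ₐ/n₀ᵦ) = (cₐ − cᵦ)·d
d = ln(0.56/0.43) / (0.56 − 0.27) = 0.2642 / 0.29 = 0.911 km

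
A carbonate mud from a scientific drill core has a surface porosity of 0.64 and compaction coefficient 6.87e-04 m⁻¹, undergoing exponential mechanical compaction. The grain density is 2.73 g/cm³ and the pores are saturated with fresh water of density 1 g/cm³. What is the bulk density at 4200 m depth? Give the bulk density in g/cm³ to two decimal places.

Working in km (1 km = 1000 m; c in km⁻¹ = c in m⁻¹ × 1000):
Porosity at depth: phi = 0.64·exp(−0.687×4.2) = 0.64×0.0558 = 0.0357
Bulk density: ρ_b = (1−phi)ρ_g + phi·ρ_f = 0.9643×2.73 + 0.0357×1
       = 2.632 + 0.036 = 2.668 g/cm³

2.67 g/cm³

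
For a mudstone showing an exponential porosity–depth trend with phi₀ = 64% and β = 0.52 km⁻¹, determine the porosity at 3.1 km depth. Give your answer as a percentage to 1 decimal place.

12.8%

phi = phi₀·exp(−β·d) = 0.64 × exp(−0.52 × 3.1) = 0.64 × exp(−1.612)
  = 0.64 × 0.1995 = 0.1277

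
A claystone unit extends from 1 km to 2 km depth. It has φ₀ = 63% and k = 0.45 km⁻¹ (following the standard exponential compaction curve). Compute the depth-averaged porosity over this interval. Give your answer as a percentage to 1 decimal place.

⟨φ⟩ = (1/(d₂−d₁)) ∫ φ₀ e^(−kd) dd = φ₀·(e^(−k·d₁) − e^(−k·d₂)) / (k·(d₂−d₁))
e^(−0.45×1) = 0.6376; e^(−0.45×2) = 0.4066
⟨φ⟩ = 0.63 × (0.6376 − 0.4066) / (0.45 × 1) = 0.63 × 0.5135 = 0.3235

32.3%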